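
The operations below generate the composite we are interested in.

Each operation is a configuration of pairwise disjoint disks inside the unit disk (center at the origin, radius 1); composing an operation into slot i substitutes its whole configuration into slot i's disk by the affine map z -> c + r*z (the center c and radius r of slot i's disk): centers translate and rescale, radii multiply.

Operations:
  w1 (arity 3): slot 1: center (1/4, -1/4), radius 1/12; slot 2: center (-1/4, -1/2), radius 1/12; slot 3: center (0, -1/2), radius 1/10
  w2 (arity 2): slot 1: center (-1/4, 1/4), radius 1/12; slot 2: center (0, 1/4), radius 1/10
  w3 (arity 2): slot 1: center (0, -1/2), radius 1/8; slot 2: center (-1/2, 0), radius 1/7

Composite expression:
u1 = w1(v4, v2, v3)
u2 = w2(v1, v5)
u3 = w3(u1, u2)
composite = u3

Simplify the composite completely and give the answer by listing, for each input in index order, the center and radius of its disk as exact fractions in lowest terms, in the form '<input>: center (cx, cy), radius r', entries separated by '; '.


v1: center (-15/28, 1/28), radius 1/84; v2: center (-1/32, -9/16), radius 1/96; v3: center (0, -9/16), radius 1/80; v4: center (1/32, -17/32), radius 1/96; v5: center (-1/2, 1/28), radius 1/70

Below w3, radii multiply path by path; the v-disk centers shift.
input v4: applying the 2 nested substitutions gives center (1/32, -17/32), radius 1/96
input v2: applying the 2 nested substitutions gives center (-1/32, -9/16), radius 1/96
input v3: applying the 2 nested substitutions gives center (0, -9/16), radius 1/80
input v1: applying the 2 nested substitutions gives center (-15/28, 1/28), radius 1/84
input v5: applying the 2 nested substitutions gives center (-1/2, 1/28), radius 1/70


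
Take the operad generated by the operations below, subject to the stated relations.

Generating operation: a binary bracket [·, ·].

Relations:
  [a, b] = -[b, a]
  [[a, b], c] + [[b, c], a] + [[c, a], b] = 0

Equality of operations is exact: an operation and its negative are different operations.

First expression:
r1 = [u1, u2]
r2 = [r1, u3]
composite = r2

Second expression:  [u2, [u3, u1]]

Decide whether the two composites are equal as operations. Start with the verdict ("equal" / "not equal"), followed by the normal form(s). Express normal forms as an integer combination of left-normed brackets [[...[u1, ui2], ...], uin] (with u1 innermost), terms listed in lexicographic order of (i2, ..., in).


Normal form of the first expression: [[u1, u2], u3]
Normal form of the second expression: [[u1, u3], u2]
They disagree, so not equal.

not equal: they reduce to [[u1, u2], u3] and [[u1, u3], u2]


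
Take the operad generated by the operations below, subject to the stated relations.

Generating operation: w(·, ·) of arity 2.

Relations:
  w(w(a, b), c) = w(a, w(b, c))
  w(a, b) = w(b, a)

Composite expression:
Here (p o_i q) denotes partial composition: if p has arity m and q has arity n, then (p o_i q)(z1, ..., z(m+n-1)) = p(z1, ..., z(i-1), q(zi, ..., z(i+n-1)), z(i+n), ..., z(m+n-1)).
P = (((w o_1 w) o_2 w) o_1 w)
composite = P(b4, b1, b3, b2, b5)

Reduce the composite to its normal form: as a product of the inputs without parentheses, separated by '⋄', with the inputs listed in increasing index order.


b1 ⋄ b2 ⋄ b3 ⋄ b4 ⋄ b5


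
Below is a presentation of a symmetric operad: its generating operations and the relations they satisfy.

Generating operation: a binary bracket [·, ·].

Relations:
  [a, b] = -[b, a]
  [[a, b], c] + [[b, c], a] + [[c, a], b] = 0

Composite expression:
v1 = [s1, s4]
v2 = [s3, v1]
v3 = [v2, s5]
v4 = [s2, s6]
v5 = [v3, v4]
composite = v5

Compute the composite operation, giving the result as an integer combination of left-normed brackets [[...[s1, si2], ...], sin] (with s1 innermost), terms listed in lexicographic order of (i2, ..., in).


-[[[[[s1, s4], s3], s5], s2], s6] + [[[[[s1, s4], s3], s5], s6], s2]

In the tensor algebra, words opening s1 carry the s1-anchored form.
Composite bracket: [[[s3, [s1, s4]], s5], [s2, s6]]
Full expansion: 32 signed words from ab - ba (2^5 = 32).
Collect the words opening with s1:
  the word s1s4s3s5s2s6 carries sign -1 and contributes -[[[[[s1, s4], s3], s5], s2], s6]
  the word s1s4s3s5s6s2 carries sign +1 and contributes +[[[[[s1, s4], s3], s5], s6], s2]


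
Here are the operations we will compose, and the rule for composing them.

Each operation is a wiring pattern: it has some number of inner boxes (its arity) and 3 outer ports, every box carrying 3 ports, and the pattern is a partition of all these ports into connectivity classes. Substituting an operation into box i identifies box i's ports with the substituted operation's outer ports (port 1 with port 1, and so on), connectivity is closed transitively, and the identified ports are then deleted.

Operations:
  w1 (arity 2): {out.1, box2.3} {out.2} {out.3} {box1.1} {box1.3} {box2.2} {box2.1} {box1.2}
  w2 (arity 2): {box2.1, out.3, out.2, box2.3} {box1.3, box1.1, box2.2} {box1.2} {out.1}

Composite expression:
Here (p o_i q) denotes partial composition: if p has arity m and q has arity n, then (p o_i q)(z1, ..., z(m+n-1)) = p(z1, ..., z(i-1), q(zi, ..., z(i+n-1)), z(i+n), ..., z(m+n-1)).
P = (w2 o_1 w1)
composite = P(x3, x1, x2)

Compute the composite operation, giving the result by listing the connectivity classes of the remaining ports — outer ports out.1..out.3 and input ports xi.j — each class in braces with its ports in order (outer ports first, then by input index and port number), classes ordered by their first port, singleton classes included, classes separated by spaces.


{out.1} {out.2, out.3, x2.1, x2.3} {x1.1} {x1.2} {x1.3, x2.2} {x3.1} {x3.2} {x3.3}


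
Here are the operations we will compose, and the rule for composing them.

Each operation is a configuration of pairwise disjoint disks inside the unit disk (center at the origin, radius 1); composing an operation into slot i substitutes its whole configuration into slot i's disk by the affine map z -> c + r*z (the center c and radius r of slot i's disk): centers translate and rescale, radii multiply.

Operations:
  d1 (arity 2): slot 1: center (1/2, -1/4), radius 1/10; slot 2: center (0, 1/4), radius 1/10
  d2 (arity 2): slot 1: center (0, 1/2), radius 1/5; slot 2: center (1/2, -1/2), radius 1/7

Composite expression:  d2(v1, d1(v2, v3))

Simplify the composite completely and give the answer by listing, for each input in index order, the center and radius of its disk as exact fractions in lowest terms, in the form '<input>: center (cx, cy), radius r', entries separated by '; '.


Only the slot chain above each v matters under d2; compose those maps.
input v1: composing its 1 substitution step yields center (0, 1/2), radius 1/5
input v2: composing its 2 substitution steps yields center (4/7, -15/28), radius 1/70
input v3: composing its 2 substitution steps yields center (1/2, -13/28), radius 1/70

v1: center (0, 1/2), radius 1/5; v2: center (4/7, -15/28), radius 1/70; v3: center (1/2, -13/28), radius 1/70


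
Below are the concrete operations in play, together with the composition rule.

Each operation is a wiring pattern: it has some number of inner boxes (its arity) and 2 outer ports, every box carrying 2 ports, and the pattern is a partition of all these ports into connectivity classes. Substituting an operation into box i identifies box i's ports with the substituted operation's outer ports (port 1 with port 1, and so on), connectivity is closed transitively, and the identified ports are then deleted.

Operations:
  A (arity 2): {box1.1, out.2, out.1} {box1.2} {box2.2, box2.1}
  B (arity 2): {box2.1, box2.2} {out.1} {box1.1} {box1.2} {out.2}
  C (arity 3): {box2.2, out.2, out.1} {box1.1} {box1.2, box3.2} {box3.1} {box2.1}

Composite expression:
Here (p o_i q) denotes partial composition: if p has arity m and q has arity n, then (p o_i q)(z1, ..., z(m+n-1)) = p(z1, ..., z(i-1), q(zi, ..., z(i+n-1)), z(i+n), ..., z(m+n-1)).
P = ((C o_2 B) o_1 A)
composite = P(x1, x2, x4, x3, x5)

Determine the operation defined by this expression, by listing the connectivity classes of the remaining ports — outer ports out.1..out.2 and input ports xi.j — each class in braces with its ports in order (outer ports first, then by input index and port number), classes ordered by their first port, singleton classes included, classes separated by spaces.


{out.1, out.2} {x1.1, x5.2} {x1.2} {x2.1, x2.2} {x3.1, x3.2} {x4.1} {x4.2} {x5.1}

Substituting into C glues patterns; closure does the rest.
A over (x1, x2) gives {out.1, out.2, x1.1} {x1.2} {x2.1, x2.2}, out.j being that stage's outer ports
B over (x4, x3) gives {out.1} {out.2} {x3.1, x3.2} {x4.1} {x4.2}, out.j being that stage's outer ports
C over (x1, x2, x4, x3, x5) gives {out.1, out.2} {x1.1, x5.2} {x1.2} {x2.1, x2.2} {x3.1, x3.2} {x4.1} {x4.2} {x5.1}, out.j being that stage's outer ports


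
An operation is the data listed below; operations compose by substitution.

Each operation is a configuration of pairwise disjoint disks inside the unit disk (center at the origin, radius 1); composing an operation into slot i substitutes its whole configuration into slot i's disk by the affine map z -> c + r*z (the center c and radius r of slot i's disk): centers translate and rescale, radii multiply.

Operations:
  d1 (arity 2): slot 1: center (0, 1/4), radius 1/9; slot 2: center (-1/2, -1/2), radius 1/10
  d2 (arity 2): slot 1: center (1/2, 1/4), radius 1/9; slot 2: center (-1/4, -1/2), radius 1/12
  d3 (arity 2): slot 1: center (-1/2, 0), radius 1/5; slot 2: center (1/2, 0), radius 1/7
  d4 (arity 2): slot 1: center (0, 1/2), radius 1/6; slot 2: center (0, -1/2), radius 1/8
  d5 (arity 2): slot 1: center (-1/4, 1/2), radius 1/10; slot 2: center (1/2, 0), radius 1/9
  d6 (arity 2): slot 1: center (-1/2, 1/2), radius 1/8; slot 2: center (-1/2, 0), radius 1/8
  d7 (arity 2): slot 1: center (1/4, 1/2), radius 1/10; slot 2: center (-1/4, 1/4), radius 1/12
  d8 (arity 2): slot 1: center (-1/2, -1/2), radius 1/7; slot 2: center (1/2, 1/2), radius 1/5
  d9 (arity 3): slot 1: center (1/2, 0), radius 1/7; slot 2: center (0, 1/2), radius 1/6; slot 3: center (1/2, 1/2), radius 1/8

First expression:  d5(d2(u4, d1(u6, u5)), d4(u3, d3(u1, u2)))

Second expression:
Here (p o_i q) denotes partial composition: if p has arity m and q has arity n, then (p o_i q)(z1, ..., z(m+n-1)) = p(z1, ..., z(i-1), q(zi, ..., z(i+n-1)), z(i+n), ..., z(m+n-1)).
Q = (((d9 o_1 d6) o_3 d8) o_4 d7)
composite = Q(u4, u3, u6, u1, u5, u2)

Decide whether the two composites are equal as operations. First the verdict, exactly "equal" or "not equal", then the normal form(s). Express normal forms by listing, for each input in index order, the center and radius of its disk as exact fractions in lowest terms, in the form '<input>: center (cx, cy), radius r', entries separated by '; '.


not equal: they reduce to u1: center (71/144, -1/18), radius 1/360; u2: center (73/144, -1/18), radius 1/504; u3: center (1/2, 1/18), radius 1/54; u4: center (-1/5, 21/40), radius 1/90; u5: center (-67/240, 107/240), radius 1/1200; u6: center (-11/40, 217/480), radius 1/1080 and u1: center (11/120, 3/5), radius 1/300; u2: center (1/2, 1/2), radius 1/8; u3: center (3/7, 0), radius 1/56; u4: center (3/7, 1/14), radius 1/56; u5: center (3/40, 71/120), radius 1/360; u6: center (-1/12, 5/12), radius 1/42

Normal form of the first expression: u1: center (71/144, -1/18), radius 1/360; u2: center (73/144, -1/18), radius 1/504; u3: center (1/2, 1/18), radius 1/54; u4: center (-1/5, 21/40), radius 1/90; u5: center (-67/240, 107/240), radius 1/1200; u6: center (-11/40, 217/480), radius 1/1080
Normal form of the second expression: u1: center (11/120, 3/5), radius 1/300; u2: center (1/2, 1/2), radius 1/8; u3: center (3/7, 0), radius 1/56; u4: center (3/7, 1/14), radius 1/56; u5: center (3/40, 71/120), radius 1/360; u6: center (-1/12, 5/12), radius 1/42
They disagree, so not equal.


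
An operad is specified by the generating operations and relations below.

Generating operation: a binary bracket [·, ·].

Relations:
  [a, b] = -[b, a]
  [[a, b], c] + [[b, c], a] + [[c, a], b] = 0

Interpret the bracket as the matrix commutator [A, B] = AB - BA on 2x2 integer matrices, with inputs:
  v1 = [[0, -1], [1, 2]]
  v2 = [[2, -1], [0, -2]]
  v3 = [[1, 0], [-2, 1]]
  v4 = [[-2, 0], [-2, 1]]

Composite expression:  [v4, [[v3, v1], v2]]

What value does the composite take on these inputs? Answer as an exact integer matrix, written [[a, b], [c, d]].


[[8, -12], [32, -8]]


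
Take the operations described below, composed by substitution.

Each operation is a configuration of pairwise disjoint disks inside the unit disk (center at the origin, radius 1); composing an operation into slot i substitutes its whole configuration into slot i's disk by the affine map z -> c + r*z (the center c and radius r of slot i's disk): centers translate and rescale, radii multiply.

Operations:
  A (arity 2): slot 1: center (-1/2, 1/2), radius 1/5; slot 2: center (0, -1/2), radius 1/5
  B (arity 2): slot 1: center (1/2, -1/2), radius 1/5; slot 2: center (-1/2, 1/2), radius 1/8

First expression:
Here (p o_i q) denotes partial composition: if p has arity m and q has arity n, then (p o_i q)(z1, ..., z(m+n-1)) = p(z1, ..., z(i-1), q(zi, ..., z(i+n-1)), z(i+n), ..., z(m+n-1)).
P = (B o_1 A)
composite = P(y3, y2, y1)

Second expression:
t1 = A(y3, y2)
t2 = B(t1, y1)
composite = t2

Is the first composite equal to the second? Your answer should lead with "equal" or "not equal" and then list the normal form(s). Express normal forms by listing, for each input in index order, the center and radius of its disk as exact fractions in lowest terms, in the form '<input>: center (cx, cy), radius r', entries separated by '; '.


equal — both sides give y1: center (-1/2, 1/2), radius 1/8; y2: center (1/2, -3/5), radius 1/25; y3: center (2/5, -2/5), radius 1/25

Normal form of the first expression: y1: center (-1/2, 1/2), radius 1/8; y2: center (1/2, -3/5), radius 1/25; y3: center (2/5, -2/5), radius 1/25
Normal form of the second expression: y1: center (-1/2, 1/2), radius 1/8; y2: center (1/2, -3/5), radius 1/25; y3: center (2/5, -2/5), radius 1/25
The forms coincide; equal.


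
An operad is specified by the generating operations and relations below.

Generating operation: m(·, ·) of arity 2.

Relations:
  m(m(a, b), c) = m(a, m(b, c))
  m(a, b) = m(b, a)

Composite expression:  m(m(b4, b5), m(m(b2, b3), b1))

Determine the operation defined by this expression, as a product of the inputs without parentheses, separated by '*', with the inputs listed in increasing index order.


Key point: m commutes, so take the b-inputs in any fixed order.
m(b4, b5) unparenthesizes to b4 * b5
m(b2, b3) unparenthesizes to b2 * b3
m(m(b2, b3), b1) unparenthesizes to b2 * b3 * b1
m(m(b4, b5), m(m(b2, b3), b1)) unparenthesizes to b4 * b5 * b2 * b3 * b1
reordering the factors by index: b1 * b2 * b3 * b4 * b5

b1 * b2 * b3 * b4 * b5


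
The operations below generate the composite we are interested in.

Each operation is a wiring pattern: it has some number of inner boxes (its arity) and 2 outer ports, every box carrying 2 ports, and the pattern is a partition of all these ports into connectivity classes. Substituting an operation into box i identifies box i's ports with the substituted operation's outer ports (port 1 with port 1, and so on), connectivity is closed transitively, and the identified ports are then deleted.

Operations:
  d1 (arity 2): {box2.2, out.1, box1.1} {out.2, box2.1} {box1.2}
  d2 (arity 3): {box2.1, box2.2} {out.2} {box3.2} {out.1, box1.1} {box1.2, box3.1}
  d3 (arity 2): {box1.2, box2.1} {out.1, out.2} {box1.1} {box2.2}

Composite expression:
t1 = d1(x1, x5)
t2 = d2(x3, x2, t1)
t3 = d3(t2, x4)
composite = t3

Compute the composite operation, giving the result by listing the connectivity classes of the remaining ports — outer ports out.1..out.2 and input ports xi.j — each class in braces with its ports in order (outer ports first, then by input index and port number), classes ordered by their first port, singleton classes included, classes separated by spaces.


{out.1, out.2} {x1.1, x3.2, x5.2} {x1.2} {x2.1, x2.2} {x3.1} {x4.1} {x4.2} {x5.1}

Connectivity passes through glued d3-boundaries; trace each wire chain.
the subtree at d1 composes to {out.1, x1.1, x5.2} {out.2, x5.1} {x1.2} on (x1, x5); out.j = own outer ports
the subtree at d2 composes to {out.1, x3.1} {out.2} {x1.1, x3.2, x5.2} {x1.2} {x2.1, x2.2} {x5.1} on (x3, x2, x1, x5); out.j = own outer ports
the subtree at d3 composes to {out.1, out.2} {x1.1, x3.2, x5.2} {x1.2} {x2.1, x2.2} {x3.1} {x4.1} {x4.2} {x5.1} on (x3, x2, x1, x5, x4); out.j = own outer ports


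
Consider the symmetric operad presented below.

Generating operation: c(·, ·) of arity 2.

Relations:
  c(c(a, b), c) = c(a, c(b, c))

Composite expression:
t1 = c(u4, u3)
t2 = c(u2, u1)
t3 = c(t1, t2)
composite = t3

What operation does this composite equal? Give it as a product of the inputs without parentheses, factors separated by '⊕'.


u4 ⊕ u3 ⊕ u2 ⊕ u1

Key point: c is associative — brackets drop, the u-order remains.
c(u4, u3) linearizes to u4 ⊕ u3
c(u2, u1) linearizes to u2 ⊕ u1
c(c(u4, u3), c(u2, u1)) linearizes to u4 ⊕ u3 ⊕ u2 ⊕ u1


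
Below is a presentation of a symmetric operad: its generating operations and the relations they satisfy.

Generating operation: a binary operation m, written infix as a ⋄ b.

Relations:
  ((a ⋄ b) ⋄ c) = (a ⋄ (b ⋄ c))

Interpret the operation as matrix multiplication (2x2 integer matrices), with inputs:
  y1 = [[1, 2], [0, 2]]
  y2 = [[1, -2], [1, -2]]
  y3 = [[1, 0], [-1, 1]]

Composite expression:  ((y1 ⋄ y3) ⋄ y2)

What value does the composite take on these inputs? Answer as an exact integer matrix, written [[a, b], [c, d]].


[[1, -2], [0, 0]]

(y1 ⋄ y3) = [[-1, 2], [-2, 2]]
((y1 ⋄ y3) ⋄ y2) = [[1, -2], [0, 0]]


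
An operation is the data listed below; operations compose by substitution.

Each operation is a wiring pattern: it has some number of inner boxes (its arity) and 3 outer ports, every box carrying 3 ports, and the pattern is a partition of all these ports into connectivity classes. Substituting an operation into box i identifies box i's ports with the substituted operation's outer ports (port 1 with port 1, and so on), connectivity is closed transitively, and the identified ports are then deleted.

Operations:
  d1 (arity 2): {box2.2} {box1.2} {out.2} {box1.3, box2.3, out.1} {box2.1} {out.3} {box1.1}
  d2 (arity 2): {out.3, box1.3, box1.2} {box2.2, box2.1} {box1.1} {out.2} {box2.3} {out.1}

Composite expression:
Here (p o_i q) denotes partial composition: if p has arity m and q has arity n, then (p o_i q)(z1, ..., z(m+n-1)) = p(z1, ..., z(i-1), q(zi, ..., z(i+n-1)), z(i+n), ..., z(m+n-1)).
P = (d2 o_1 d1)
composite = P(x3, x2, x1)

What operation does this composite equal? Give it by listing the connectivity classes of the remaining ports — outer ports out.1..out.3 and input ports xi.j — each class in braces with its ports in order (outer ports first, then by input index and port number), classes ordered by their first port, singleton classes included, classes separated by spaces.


{out.1} {out.2} {out.3} {x1.1, x1.2} {x1.3} {x2.1} {x2.2} {x2.3, x3.3} {x3.1} {x3.2}

Two ports join when wires chain via d2-identified ports.
composing d1 on (x3, x2), with out.j its own outer ports: {out.1, x2.3, x3.3} {out.2} {out.3} {x2.1} {x2.2} {x3.1} {x3.2}
composing d2 on (x3, x2, x1), with out.j its own outer ports: {out.1} {out.2} {out.3} {x1.1, x1.2} {x1.3} {x2.1} {x2.2} {x2.3, x3.3} {x3.1} {x3.2}


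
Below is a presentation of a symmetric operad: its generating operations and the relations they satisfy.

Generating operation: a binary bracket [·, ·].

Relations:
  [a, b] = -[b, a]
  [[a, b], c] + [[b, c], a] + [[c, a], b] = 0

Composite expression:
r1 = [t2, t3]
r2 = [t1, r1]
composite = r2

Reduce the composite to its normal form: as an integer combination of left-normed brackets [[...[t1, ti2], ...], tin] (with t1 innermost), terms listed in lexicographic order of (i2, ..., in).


[[t1, t2], t3] - [[t1, t3], t2]

In the tensor algebra, words opening t1 carry the t1-anchored form.
Composite bracket: [t1, [t2, t3]]
Under [a, b] = ab - ba we get 4 signed associative words (2^2 = 4).
Coefficients come from the t1-initial words:
  t1t2t3 (sign +1) contributes +[[t1, t2], t3]
  t1t3t2 (sign -1) contributes -[[t1, t3], t2]


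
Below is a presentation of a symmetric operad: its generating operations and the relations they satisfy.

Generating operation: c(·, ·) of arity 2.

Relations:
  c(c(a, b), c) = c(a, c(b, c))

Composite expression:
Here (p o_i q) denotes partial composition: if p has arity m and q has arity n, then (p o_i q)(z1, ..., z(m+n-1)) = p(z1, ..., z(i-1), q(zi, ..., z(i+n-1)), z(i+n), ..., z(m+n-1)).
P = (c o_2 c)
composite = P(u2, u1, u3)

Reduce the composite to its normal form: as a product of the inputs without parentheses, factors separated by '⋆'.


u2 ⋆ u1 ⋆ u3

All parenthesizations of c agree; list the u-inputs left to right.
c(u1, u3) collapses to u1 ⋆ u3
c(u2, c(u1, u3)) collapses to u2 ⋆ u1 ⋆ u3


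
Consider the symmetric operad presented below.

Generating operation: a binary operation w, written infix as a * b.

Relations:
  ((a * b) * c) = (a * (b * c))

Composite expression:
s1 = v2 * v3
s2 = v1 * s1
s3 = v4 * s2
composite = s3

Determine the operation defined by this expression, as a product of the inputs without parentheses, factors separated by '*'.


v4 * v1 * v2 * v3

Associativity of w dissolves the nesting; only the v-input order survives.
(v2 * v3) linearizes to v2 * v3
(v1 * (v2 * v3)) linearizes to v1 * v2 * v3
(v4 * (v1 * (v2 * v3))) linearizes to v4 * v1 * v2 * v3


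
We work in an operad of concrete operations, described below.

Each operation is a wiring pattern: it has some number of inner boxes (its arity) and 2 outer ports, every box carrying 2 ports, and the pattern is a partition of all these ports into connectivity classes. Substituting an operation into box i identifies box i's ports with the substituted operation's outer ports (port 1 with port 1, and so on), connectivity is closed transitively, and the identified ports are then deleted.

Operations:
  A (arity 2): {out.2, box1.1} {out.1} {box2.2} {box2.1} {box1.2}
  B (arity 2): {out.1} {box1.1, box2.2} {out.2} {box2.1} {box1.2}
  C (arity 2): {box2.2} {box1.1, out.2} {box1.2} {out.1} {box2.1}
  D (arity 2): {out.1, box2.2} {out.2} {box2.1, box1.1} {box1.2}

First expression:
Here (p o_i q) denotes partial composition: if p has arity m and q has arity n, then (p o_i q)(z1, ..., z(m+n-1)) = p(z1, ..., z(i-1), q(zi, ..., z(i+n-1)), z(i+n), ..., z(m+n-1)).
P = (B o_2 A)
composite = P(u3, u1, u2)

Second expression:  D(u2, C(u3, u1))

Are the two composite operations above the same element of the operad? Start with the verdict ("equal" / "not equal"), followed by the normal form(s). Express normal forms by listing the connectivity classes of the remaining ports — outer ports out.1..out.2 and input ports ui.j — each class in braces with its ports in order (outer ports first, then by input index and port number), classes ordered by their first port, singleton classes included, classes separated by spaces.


not equal: they reduce to {out.1} {out.2} {u1.1, u3.1} {u1.2} {u2.1} {u2.2} {u3.2} and {out.1, u3.1} {out.2} {u1.1} {u1.2} {u2.1} {u2.2} {u3.2}


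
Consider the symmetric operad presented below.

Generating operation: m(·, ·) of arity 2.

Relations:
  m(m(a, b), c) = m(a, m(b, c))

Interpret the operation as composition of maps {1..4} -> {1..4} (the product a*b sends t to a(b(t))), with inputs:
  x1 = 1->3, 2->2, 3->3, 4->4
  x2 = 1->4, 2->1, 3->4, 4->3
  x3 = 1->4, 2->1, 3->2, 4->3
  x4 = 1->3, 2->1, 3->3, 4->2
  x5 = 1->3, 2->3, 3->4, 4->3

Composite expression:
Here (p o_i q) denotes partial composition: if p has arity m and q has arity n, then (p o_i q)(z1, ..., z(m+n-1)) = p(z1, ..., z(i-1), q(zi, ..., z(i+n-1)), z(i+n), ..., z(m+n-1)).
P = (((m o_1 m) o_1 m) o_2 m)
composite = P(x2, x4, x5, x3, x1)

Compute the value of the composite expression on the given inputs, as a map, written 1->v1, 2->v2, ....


1->4, 2->4, 3->4, 4->1

m(x4, x5) = 1->3, 2->3, 3->2, 4->3
m(x2, m(x4, x5)) = 1->4, 2->4, 3->1, 4->4
m(m(x2, m(x4, x5)), x3) = 1->4, 2->4, 3->4, 4->1
m(m(m(x2, m(x4, x5)), x3), x1) = 1->4, 2->4, 3->4, 4->1


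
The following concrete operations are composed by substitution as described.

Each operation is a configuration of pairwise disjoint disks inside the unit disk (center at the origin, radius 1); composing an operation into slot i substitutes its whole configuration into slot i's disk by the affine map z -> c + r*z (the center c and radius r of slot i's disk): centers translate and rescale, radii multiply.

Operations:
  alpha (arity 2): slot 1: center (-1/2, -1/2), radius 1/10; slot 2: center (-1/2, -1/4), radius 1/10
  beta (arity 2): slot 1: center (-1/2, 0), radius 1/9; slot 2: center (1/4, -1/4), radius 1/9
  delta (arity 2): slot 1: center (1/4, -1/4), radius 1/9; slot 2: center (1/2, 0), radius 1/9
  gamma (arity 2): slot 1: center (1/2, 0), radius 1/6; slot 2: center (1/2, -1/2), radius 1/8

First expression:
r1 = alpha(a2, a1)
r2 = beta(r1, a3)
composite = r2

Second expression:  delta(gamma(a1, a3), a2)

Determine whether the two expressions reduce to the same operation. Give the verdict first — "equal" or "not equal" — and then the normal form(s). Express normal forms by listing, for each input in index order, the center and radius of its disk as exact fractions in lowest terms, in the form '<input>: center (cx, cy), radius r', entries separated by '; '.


not equal; first: a1: center (-5/9, -1/36), radius 1/90; a2: center (-5/9, -1/18), radius 1/90; a3: center (1/4, -1/4), radius 1/9; second: a1: center (11/36, -1/4), radius 1/54; a2: center (1/2, 0), radius 1/9; a3: center (11/36, -11/36), radius 1/72

In normal form, the first expression is a1: center (-5/9, -1/36), radius 1/90; a2: center (-5/9, -1/18), radius 1/90; a3: center (1/4, -1/4), radius 1/9
In normal form, the second expression is a1: center (11/36, -1/4), radius 1/54; a2: center (1/2, 0), radius 1/9; a3: center (11/36, -11/36), radius 1/72
The forms do not match — not equal.


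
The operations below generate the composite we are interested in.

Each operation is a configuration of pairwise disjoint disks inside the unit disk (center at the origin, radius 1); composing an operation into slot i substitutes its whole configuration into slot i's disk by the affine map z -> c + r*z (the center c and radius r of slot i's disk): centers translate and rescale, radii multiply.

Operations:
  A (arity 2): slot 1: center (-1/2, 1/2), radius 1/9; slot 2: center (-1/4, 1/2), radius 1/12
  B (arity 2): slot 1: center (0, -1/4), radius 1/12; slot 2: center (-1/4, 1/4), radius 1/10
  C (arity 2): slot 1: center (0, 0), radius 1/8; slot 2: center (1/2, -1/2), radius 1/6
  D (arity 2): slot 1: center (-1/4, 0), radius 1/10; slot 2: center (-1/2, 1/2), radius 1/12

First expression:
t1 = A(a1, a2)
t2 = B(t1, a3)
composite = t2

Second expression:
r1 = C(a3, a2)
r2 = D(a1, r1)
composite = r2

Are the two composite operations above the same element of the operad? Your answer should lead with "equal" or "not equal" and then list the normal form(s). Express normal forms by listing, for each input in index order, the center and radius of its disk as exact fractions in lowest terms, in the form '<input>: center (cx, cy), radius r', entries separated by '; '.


not equal; first: a1: center (-1/24, -5/24), radius 1/108; a2: center (-1/48, -5/24), radius 1/144; a3: center (-1/4, 1/4), radius 1/10; second: a1: center (-1/4, 0), radius 1/10; a2: center (-11/24, 11/24), radius 1/72; a3: center (-1/2, 1/2), radius 1/96

Reducing the first expression gives a1: center (-1/24, -5/24), radius 1/108; a2: center (-1/48, -5/24), radius 1/144; a3: center (-1/4, 1/4), radius 1/10
Reducing the second expression gives a1: center (-1/4, 0), radius 1/10; a2: center (-11/24, 11/24), radius 1/72; a3: center (-1/2, 1/2), radius 1/96
No match — not equal.


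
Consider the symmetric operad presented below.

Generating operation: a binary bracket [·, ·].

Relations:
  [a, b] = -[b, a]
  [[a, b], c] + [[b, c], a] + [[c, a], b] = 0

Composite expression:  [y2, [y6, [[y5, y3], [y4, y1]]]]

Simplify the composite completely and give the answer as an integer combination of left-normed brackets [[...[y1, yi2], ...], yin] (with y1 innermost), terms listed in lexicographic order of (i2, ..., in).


-[[[[[y1, y4], y3], y5], y6], y2] + [[[[[y1, y4], y5], y3], y6], y2]

In the tensor algebra, words opening y1 carry the y1-anchored form.
Composite bracket: [y2, [y6, [[y5, y3], [y4, y1]]]]
Applying ab - ba throughout gives 32 signed words (2^5 = 32).
Words beginning with y1 determine it all:
  the word y1y4y3y5y6y2 carries sign -1 and contributes -[[[[[y1, y4], y3], y5], y6], y2]
  the word y1y4y5y3y6y2 carries sign +1 and contributes +[[[[[y1, y4], y5], y3], y6], y2]


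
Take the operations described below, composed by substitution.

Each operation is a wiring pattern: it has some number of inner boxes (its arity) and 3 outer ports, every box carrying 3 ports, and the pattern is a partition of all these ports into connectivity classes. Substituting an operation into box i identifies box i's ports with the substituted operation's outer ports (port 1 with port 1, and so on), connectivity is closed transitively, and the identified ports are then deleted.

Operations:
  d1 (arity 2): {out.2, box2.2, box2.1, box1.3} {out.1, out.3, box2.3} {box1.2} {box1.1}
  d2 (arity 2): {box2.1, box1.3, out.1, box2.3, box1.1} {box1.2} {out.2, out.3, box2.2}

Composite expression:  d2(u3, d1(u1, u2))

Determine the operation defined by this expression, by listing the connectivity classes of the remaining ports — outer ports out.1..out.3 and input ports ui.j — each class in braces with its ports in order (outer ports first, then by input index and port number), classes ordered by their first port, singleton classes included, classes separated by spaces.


{out.1, u2.3, u3.1, u3.3} {out.2, out.3, u1.3, u2.1, u2.2} {u1.1} {u1.2} {u3.2}

Reachability decides: close wires over d2-identified ports.
the subtree at d1 composes to {out.1, out.3, u2.3} {out.2, u1.3, u2.1, u2.2} {u1.1} {u1.2} on (u1, u2); out.j = own outer ports
the subtree at d2 composes to {out.1, u2.3, u3.1, u3.3} {out.2, out.3, u1.3, u2.1, u2.2} {u1.1} {u1.2} {u3.2} on (u3, u1, u2); out.j = own outer ports


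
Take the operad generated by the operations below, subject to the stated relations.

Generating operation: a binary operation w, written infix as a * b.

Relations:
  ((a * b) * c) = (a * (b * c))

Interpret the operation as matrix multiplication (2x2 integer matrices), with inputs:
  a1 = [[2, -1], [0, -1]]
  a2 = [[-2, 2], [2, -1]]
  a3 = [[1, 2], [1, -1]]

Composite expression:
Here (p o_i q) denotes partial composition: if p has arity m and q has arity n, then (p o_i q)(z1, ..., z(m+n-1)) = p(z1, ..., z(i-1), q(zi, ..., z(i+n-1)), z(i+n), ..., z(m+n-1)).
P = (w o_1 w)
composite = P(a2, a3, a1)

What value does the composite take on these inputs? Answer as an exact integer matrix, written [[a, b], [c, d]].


(a2 * a3) = [[0, -6], [1, 5]]
((a2 * a3) * a1) = [[0, 6], [2, -6]]

[[0, 6], [2, -6]]


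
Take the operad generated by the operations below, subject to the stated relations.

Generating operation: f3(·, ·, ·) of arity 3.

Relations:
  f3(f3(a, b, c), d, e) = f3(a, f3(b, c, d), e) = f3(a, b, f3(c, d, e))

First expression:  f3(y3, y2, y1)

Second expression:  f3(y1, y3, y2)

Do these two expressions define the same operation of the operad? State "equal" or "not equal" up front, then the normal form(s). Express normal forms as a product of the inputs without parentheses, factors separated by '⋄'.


Normal form of the first expression: y3 ⋄ y2 ⋄ y1
Normal form of the second expression: y1 ⋄ y3 ⋄ y2
They disagree, so not equal.

not equal; first: y3 ⋄ y2 ⋄ y1; second: y1 ⋄ y3 ⋄ y2


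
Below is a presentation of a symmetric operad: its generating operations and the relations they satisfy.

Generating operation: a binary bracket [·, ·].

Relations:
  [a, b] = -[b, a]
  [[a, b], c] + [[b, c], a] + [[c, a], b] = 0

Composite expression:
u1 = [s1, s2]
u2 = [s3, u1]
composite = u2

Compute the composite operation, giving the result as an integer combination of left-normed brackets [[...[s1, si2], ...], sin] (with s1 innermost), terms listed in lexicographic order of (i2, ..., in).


-[[s1, s2], s3]

Antisymmetry and Jacobi reduce to s1-anchored left-normed brackets.
Composite bracket: [s3, [s1, s2]]
Expanding via [a, b] = ab - ba: 4 signed words (2^2 = 4).
Words beginning with s1 determine it all:
  word s1s2s3 has sign -1, contributing -[[s1, s2], s3]


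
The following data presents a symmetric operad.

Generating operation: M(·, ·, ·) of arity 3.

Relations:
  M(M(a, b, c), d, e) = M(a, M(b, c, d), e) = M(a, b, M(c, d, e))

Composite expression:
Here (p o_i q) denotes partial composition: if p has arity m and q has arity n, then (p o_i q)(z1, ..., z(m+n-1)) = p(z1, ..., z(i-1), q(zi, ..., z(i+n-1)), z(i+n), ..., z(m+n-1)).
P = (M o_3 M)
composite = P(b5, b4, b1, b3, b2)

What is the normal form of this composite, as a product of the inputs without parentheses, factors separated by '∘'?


b5 ∘ b4 ∘ b1 ∘ b3 ∘ b2

Under associativity of M, the answer is the b's in reading order.
M(b1, b3, b2) reduces to b1 ∘ b3 ∘ b2
M(b5, b4, M(b1, b3, b2)) reduces to b5 ∘ b4 ∘ b1 ∘ b3 ∘ b2


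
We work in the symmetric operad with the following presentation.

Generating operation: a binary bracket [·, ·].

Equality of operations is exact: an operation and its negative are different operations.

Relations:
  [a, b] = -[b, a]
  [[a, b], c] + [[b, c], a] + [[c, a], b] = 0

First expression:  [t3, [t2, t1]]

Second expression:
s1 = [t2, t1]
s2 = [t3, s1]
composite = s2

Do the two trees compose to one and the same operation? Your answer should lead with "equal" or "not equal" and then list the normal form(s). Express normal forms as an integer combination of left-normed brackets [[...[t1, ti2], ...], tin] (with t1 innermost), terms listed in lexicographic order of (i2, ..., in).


In normal form, the first expression is [[t1, t2], t3]
In normal form, the second expression is [[t1, t2], t3]
One common form — equal.

equal — both sides give [[t1, t2], t3]


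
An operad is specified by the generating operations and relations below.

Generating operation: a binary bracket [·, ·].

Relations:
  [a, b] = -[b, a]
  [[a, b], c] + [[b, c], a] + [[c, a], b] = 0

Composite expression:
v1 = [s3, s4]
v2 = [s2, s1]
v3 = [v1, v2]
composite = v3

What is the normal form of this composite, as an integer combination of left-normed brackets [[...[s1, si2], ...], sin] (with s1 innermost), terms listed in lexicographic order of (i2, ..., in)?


[[[s1, s2], s3], s4] - [[[s1, s2], s4], s3]

Left-normed coefficients sit on the s1-initial expansion words.
Composite bracket: [[s3, s4], [s2, s1]]
The bracket unfolds into 8 signed words via [a, b] = ab - ba (2^3 = 8).
Coefficients come from the s1-initial words:
  from s1s2s3s4, sign +1: term +[[[s1, s2], s3], s4]
  from s1s2s4s3, sign -1: term -[[[s1, s2], s4], s3]


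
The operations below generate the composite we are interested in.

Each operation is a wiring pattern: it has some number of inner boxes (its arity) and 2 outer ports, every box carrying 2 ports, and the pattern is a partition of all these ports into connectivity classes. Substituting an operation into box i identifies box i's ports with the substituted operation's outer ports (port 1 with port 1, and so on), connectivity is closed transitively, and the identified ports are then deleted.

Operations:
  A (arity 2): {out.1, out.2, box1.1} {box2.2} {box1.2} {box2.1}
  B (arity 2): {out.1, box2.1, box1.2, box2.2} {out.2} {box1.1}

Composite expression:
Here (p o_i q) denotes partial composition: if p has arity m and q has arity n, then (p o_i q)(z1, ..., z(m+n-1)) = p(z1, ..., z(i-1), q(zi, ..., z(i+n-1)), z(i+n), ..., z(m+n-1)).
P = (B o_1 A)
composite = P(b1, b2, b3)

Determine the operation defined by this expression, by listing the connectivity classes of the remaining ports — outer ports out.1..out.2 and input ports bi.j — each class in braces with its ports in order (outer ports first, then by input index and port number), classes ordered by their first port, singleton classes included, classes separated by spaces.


{out.1, b1.1, b3.1, b3.2} {out.2} {b1.2} {b2.1} {b2.2}

Connectivity passes through glued B-boundaries; trace each wire chain.
stage A: inputs (b1, b2), connectivity {out.1, out.2, b1.1} {b1.2} {b2.1} {b2.2}, out.j its boundary
stage B: inputs (b1, b2, b3), connectivity {out.1, b1.1, b3.1, b3.2} {out.2} {b1.2} {b2.1} {b2.2}, out.j its boundary


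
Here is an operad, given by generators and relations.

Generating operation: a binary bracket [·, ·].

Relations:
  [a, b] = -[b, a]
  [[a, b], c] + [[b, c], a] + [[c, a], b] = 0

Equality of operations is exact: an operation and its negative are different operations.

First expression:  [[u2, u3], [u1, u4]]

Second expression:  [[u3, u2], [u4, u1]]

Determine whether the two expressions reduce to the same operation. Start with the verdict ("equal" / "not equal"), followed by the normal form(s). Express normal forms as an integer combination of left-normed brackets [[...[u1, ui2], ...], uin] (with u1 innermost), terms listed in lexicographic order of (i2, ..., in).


In normal form, the first expression is -[[[u1, u4], u2], u3] + [[[u1, u4], u3], u2]
In normal form, the second expression is -[[[u1, u4], u2], u3] + [[[u1, u4], u3], u2]
The forms coincide; equal.

equal; the common form is -[[[u1, u4], u2], u3] + [[[u1, u4], u3], u2]


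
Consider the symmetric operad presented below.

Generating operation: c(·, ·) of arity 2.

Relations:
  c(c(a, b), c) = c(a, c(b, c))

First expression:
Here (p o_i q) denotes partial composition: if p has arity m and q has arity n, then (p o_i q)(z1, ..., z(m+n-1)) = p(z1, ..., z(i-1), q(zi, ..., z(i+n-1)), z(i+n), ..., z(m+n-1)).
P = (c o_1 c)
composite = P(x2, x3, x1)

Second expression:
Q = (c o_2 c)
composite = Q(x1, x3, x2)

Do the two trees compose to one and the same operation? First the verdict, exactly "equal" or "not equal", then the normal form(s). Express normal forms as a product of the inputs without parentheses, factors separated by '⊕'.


The first composite normalizes to x2 ⊕ x3 ⊕ x1
The second composite normalizes to x1 ⊕ x3 ⊕ x2
Distinct normal forms: not equal.

not equal; the first gives x2 ⊕ x3 ⊕ x1 and the second x1 ⊕ x3 ⊕ x2


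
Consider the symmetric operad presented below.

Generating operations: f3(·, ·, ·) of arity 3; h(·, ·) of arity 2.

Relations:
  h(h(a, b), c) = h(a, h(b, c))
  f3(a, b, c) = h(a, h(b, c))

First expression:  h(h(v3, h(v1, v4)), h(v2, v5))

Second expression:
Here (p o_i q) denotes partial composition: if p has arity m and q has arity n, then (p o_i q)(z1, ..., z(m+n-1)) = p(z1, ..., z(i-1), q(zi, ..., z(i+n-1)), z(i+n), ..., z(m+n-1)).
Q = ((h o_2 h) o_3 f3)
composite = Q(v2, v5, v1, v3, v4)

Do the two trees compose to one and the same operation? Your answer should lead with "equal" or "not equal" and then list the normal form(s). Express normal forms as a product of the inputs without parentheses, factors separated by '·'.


not equal: they reduce to v3 · v1 · v4 · v2 · v5 and v2 · v5 · v1 · v3 · v4

The first expression, normalized: v3 · v1 · v4 · v2 · v5
The second expression, normalized: v2 · v5 · v1 · v3 · v4
No match — not equal.


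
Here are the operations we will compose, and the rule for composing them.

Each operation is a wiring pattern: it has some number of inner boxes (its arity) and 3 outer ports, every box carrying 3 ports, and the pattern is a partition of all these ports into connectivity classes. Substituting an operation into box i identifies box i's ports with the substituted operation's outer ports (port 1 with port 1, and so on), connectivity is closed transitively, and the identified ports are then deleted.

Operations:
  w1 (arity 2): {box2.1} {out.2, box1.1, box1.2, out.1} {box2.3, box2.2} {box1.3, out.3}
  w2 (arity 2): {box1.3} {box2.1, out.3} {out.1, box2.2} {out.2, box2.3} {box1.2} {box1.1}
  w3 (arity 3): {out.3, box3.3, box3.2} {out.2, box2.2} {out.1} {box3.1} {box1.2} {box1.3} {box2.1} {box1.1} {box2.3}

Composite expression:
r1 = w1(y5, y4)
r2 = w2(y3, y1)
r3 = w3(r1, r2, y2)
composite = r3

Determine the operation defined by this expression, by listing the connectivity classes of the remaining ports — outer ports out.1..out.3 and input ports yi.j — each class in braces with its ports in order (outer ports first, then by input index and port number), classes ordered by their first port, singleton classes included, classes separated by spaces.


{out.1} {out.2, y1.3} {out.3, y2.2, y2.3} {y1.1} {y1.2} {y2.1} {y3.1} {y3.2} {y3.3} {y4.1} {y4.2, y4.3} {y5.1, y5.2} {y5.3}

Treat the ports identified at w3 as solder joints: merge, then drop.
stage w1: inputs (y5, y4), connectivity {out.1, out.2, y5.1, y5.2} {out.3, y5.3} {y4.1} {y4.2, y4.3}, out.j its boundary
stage w2: inputs (y3, y1), connectivity {out.1, y1.2} {out.2, y1.3} {out.3, y1.1} {y3.1} {y3.2} {y3.3}, out.j its boundary
stage w3: inputs (y5, y4, y3, y1, y2), connectivity {out.1} {out.2, y1.3} {out.3, y2.2, y2.3} {y1.1} {y1.2} {y2.1} {y3.1} {y3.2} {y3.3} {y4.1} {y4.2, y4.3} {y5.1, y5.2} {y5.3}, out.j its boundary
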